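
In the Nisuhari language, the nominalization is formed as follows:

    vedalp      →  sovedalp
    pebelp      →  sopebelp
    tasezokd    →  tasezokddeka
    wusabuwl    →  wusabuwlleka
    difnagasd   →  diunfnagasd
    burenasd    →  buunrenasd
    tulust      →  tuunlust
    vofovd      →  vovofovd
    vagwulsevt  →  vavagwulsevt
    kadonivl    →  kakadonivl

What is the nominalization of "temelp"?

sotemelp

"temelp" has second-to-last letter 'l'. The stems whose second-to-last letter is 'l' (vedalp → sovedalp, pebelp → sopebelp) add the prefix so-.
So temelp → sotemelp.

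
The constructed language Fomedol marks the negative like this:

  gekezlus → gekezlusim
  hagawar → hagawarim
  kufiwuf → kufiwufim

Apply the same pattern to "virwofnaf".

virwofnafim

Every pair shown (gekezlus → gekezlusim, hagawar → hagawarim, kufiwuf → kufiwufim) follows the same rule: add -im.
So virwofnaf → virwofnafim.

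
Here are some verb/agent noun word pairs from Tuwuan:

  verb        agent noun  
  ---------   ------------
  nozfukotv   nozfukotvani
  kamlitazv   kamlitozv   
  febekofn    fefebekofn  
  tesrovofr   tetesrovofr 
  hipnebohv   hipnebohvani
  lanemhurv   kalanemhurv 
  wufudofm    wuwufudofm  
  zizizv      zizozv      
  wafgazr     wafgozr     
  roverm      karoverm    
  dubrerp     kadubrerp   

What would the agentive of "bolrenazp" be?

bolrenozp

roverm and wufudofm both end in -m yet inflect differently (karoverm, wuwufudofm), so the final letter is not what conditions the rule; the second-to-last letter is.
"bolrenazp" has second-to-last letter 'z'. The stems whose second-to-last letter is 'z' (zizizv → zizozv, wafgazr → wafgozr, kamlitazv → kamlitozv) change the last vowel to 'o'.
The other patterns: stems whose second-to-last letter is 'r' add the prefix ka-; stems whose second-to-last letter is 'f' repeat the first consonant+vowel as a prefix; stems whose second-to-last letter is 'h' or 't' add -ani.
So bolrenazp → bolrenozp.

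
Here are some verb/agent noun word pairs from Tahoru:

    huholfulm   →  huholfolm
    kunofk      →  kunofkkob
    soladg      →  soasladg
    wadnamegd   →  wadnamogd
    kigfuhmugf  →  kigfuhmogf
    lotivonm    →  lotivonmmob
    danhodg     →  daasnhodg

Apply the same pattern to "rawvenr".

rawvenrrob

lotivonm and huholfulm both end in -m yet inflect differently (lotivonmmob, huholfolm), so the final letter is not what conditions the rule; the second-to-last letter is.
"rawvenr" has second-to-last letter 'n'. The one such stem in the data (lotivonm → lotivonmmob) doubles the final consonant and adds -ob (as does kunofk), so the same rule applies.
The other patterns: stems whose second-to-last letter is 'd' insert -as- after the first vowel; stems whose second-to-last letter is 'g' or 'l' change the last vowel to 'o'.
So rawvenr → rawvenrrob.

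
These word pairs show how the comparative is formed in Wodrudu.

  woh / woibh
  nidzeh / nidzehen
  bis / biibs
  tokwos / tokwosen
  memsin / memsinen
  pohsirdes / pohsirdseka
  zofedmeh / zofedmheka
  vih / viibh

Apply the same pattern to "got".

goibt

vih and nidzeh both end in -h yet inflect differently (viibh, nidzehen), so the final letter is not what conditions the rule; the number of vowels is.
"got" has 1 vowel. The stems with 1 vowel (bis → biibs, vih → viibh, woh → woibh) insert -ib- after the first vowel.
The other patterns: stems with 2 vowels add -en; stems with 3 vowels delete the last vowel and add -eka.
So got → goibt.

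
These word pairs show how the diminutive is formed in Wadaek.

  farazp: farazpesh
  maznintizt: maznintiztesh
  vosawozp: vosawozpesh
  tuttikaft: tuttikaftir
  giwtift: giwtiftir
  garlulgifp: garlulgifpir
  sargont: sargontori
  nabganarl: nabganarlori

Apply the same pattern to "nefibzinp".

maznintizt and tuttikaft both end in -t yet inflect differently (maznintiztesh, tuttikaftir), so the final letter is not what conditions the rule; the second-to-last letter is.
"nefibzinp" has second-to-last letter 'n'. The one such stem in the data (sargont → sargontori) adds -ori, so the same rule applies.
So nefibzinp → nefibzinpori.

nefibzinpori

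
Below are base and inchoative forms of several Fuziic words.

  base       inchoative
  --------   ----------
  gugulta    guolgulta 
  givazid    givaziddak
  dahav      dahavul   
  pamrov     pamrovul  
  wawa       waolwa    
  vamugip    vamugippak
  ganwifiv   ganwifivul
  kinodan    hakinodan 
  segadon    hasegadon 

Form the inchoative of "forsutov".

pamrov and segadon both have last vowel 'o' yet inflect differently (pamrovul, hasegadon), so the last vowel is not what conditions the rule; the final letter is.
"forsutov" ends in -v. The stems ending in -v (dahav → dahavul, pamrov → pamrovul, ganwifiv → ganwifivul) add -ul.
So forsutov → forsutovul.

forsutovul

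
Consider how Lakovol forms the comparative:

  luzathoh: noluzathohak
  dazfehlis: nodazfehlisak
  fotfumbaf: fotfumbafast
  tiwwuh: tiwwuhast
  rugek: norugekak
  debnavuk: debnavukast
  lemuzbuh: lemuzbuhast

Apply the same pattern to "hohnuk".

debnavuk and rugek both end in -k yet inflect differently (debnavukast, norugekak), so the final letter is not what conditions the rule; the last vowel is.
"hohnuk" has last vowel 'u'. The stems whose last vowel is 'u' (debnavuk → debnavukast, tiwwuh → tiwwuhast, lemuzbuh → lemuzbuhast) add -ast.
The other pattern: stems whose last vowel is 'e', 'i' or 'o' add no- … -ak around the stem.
So hohnuk → hohnukast.

hohnukast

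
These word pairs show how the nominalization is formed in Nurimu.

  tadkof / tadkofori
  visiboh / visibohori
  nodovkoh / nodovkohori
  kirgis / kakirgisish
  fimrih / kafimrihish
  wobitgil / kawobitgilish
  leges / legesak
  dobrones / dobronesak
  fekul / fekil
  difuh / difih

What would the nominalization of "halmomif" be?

kahalmomifish

"halmomif" has last vowel 'i'. The stems whose last vowel is 'i' (kirgis → kakirgisish, fimrih → kafimrihish, wobitgil → kawobitgilish) add ka- … -ish around the stem.
The other patterns: stems whose last vowel is 'o' add -ori; stems whose last vowel is 'e' add -ak; stems whose last vowel is 'u' change the last vowel to 'i'.
So halmomif → kahalmomifish.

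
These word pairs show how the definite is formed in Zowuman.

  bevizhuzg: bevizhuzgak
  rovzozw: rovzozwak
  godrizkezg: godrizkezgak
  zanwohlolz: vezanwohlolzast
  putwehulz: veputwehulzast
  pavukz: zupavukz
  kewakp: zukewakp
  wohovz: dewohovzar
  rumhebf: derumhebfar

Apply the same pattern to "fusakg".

zufusakg

"fusakg" has second-to-last letter 'k'. The stems whose second-to-last letter is 'k' (pavukz → zupavukz, kewakp → zukewakp) add the prefix zu-.
The other patterns: stems whose second-to-last letter is 'z' add -ak; stems whose second-to-last letter is 'l' add ve- … -ast around the stem; stems whose second-to-last letter is 'b' or 'v' add de- … -ar around the stem.
So fusakg → zufusakg.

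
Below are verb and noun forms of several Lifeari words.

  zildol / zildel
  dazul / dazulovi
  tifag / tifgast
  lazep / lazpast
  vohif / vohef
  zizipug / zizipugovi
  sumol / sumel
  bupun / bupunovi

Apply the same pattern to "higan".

dazul and sumol both end in -l yet inflect differently (dazulovi, sumel), so the final letter is not what conditions the rule; the last vowel is.
"higan" has last vowel 'a'. The one such stem in the data (tifag → tifgast) deletes the last vowel and adds -ast (as does lazep), so the same rule applies.
The other patterns: stems whose last vowel is 'u' add -ovi; stems whose last vowel is 'i' or 'o' change the last vowel to 'e'.
So higan → hignast.

hignast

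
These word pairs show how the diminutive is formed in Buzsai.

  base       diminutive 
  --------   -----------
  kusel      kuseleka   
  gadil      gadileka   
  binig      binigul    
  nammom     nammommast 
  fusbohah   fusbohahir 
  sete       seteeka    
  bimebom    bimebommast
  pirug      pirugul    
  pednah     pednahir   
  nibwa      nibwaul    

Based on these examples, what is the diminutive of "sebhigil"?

sebhigileka

pednah and nibwa both have last vowel 'a' yet inflect differently (pednahir, nibwaul), so the last vowel is not what conditions the rule; the final letter is.
"sebhigil" ends in -l. The stems ending in -l (gadil → gadileka, kusel → kuseleka) add -eka.
The other patterns: stems ending in -h add -ir; stems ending in -m double the final consonant and add -ast; stems ending in -a or -g add -ul.
So sebhigil → sebhigileka.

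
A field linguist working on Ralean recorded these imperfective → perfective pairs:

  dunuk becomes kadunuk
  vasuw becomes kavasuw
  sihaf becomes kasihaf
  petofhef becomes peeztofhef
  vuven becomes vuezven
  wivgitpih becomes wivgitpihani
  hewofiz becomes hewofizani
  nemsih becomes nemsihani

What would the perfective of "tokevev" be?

sihaf and petofhef both end in -f yet inflect differently (kasihaf, peeztofhef), so the final letter is not what conditions the rule; the last vowel is.
"tokevev" has last vowel 'e'. The stems whose last vowel is 'e' (petofhef → peeztofhef, vuven → vuezven) insert -ez- after the first vowel.
The other patterns: stems whose last vowel is 'a' or 'u' add the prefix ka-; stems whose last vowel is 'i' add -ani.
So tokevev → toezkevev.

toezkevev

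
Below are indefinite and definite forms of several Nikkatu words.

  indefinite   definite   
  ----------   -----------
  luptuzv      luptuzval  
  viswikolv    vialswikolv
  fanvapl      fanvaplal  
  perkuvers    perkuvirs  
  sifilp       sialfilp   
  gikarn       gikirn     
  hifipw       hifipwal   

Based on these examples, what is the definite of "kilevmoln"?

kiallevmoln

"kilevmoln" has second-to-last letter 'l'. The stems whose second-to-last letter is 'l' (viswikolv → vialswikolv, sifilp → sialfilp) insert -al- after the first vowel.
The other patterns: stems whose second-to-last letter is 'r' change the last vowel to 'i'; stems whose second-to-last letter is 'p' or 'z' add -al.
So kilevmoln → kiallevmoln.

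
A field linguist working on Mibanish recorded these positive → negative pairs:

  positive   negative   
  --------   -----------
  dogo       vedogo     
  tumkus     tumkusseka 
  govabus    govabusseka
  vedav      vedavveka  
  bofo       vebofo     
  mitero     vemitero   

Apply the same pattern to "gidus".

mitero and govabus both have 3 vowels yet inflect differently (vemitero, govabusseka), so the number of vowels is not what conditions the rule; the final letter is.
"gidus" ends in -s. The stems ending in -s (govabus → govabusseka, tumkus → tumkusseka) double the final consonant and add -eka.
So gidus → gidusseka.

gidusseka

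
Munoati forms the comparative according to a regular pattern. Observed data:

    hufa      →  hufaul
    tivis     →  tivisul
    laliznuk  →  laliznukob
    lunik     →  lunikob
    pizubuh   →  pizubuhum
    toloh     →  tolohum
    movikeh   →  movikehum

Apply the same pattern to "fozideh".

tivis and lunik both have last vowel 'i' yet inflect differently (tivisul, lunikob), so the last vowel is not what conditions the rule; the final letter is.
"fozideh" ends in -h. The stems ending in -h (pizubuh → pizubuhum, toloh → tolohum, movikeh → movikehum) add -um.
The other patterns: stems ending in -a or -s add -ul; stems ending in -k add -ob.
So fozideh → fozidehum.

fozidehum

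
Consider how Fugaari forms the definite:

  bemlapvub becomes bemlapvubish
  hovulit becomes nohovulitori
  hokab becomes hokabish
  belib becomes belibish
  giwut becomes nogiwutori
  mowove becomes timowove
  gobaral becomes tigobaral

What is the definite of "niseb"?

bemlapvub and giwut both have last vowel 'u' yet inflect differently (bemlapvubish, nogiwutori), so the last vowel is not what conditions the rule; the final letter is.
"niseb" ends in -b. The stems ending in -b (hokab → hokabish, bemlapvub → bemlapvubish, belib → belibish) add -ish.
The other patterns: stems ending in -t add no- … -ori around the stem; stems ending in -e or -l add the prefix ti-.
So niseb → nisebish.

nisebish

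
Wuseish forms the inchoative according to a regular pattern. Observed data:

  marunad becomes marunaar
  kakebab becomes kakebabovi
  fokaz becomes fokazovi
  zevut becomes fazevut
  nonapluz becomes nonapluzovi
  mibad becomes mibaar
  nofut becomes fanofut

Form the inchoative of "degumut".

marunad and fokaz both have last vowel 'a' yet inflect differently (marunaar, fokazovi), so the last vowel is not what conditions the rule; the final letter is.
"degumut" ends in -t. The stems ending in -t (nofut → fanofut, zevut → fazevut) add the prefix fa-.
So degumut → fadegumut.

fadegumut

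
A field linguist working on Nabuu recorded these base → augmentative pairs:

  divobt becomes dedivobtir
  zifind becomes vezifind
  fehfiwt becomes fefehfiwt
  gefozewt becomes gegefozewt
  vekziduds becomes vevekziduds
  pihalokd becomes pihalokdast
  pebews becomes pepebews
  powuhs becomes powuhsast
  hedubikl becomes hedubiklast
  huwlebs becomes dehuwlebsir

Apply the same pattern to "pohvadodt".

vekziduds and huwlebs both end in -s yet inflect differently (vevekziduds, dehuwlebsir), so the final letter is not what conditions the rule; the second-to-last letter is.
"pohvadodt" has second-to-last letter 'd'. The one such stem in the data (vekziduds → vevekziduds) adds the prefix ve-, so the same rule applies.
So pohvadodt → vepohvadodt.

vepohvadodt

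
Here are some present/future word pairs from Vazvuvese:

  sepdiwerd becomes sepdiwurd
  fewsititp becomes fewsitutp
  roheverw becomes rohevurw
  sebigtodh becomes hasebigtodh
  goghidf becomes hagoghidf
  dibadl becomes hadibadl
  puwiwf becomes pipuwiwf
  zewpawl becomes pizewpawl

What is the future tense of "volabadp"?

goghidf and puwiwf both end in -f yet inflect differently (hagoghidf, pipuwiwf), so the final letter is not what conditions the rule; the second-to-last letter is.
"volabadp" has second-to-last letter 'd'. The stems whose second-to-last letter is 'd' (sebigtodh → hasebigtodh, goghidf → hagoghidf, dibadl → hadibadl) add the prefix ha-.
The other patterns: stems whose second-to-last letter is 'r' or 't' change the last vowel to 'u'; stems whose second-to-last letter is 'w' add the prefix pi-.
So volabadp → havolabadp.

havolabadp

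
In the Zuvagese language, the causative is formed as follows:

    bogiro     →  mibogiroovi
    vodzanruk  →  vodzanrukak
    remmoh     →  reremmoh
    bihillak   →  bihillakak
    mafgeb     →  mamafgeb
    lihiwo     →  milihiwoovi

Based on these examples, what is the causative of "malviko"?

lihiwo and remmoh both have last vowel 'o' yet inflect differently (milihiwoovi, reremmoh), so the last vowel is not what conditions the rule; the final letter is.
"malviko" ends in -o. The stems ending in -o (lihiwo → milihiwoovi, bogiro → mibogiroovi) add mi- … -ovi around the stem.
So malviko → mimalvikoovi.

mimalvikoovi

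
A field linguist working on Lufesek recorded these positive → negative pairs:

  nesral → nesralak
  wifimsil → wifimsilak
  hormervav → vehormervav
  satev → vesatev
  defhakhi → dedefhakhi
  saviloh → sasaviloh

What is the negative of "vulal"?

vulalak

nesral and hormervav both have last vowel 'a' yet inflect differently (nesralak, vehormervav), so the last vowel is not what conditions the rule; the final letter is.
"vulal" ends in -l. The stems ending in -l (nesral → nesralak, wifimsil → wifimsilak) add -ak.
So vulal → vulalak.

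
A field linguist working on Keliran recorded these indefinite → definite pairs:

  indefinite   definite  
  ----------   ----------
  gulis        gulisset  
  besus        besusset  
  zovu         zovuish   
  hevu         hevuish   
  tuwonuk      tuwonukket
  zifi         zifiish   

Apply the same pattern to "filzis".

hevu and besus both have last vowel 'u' yet inflect differently (hevuish, besusset), so the last vowel is not what conditions the rule; whether the stem ends in a vowel or a consonant is.
"filzis" ends in a consonant. The stems ending in a consonant (besus → besusset, gulis → gulisset, tuwonuk → tuwonukket) double the final consonant and add -et.
So filzis → filzisset.

filzisset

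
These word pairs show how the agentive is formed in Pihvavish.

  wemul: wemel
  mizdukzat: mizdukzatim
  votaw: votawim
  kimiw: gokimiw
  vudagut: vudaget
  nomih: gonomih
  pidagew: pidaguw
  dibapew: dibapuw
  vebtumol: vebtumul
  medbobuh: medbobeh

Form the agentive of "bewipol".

bewipul

medbobuh and nomih both end in -h yet inflect differently (medbobeh, gonomih), so the final letter is not what conditions the rule; the last vowel is.
"bewipol" has last vowel 'o'. The one such stem in the data (vebtumol → vebtumul) changes the last vowel to 'u' (as do dibapew, pidagew), so the same rule applies.
The other patterns: stems whose last vowel is 'u' change the last vowel to 'e'; stems whose last vowel is 'i' add the prefix go-; stems whose last vowel is 'a' add -im.
So bewipol → bewipul.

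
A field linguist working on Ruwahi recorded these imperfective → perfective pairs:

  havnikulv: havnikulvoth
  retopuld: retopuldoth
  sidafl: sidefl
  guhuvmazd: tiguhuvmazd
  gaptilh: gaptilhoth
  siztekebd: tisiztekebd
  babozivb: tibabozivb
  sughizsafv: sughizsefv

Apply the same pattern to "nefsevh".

"nefsevh" has second-to-last letter 'v'. The one such stem in the data (babozivb → tibabozivb) adds the prefix ti-, so the same rule applies.
The other patterns: stems whose second-to-last letter is 'f' change the last vowel to 'e'; stems whose second-to-last letter is 'l' add -oth.
So nefsevh → tinefsevh.

tinefsevh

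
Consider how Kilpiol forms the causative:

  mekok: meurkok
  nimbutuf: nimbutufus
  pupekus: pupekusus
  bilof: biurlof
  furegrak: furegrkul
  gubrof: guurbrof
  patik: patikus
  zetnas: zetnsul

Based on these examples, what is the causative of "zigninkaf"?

zigninkful

"zigninkaf" has last vowel 'a'. The stems whose last vowel is 'a' (zetnas → zetnsul, furegrak → furegrkul) delete the last vowel and add -ul.
The other patterns: stems whose last vowel is 'o' insert -ur- after the first vowel; stems whose last vowel is 'i' or 'u' add -us.
So zigninkaf → zigninkful.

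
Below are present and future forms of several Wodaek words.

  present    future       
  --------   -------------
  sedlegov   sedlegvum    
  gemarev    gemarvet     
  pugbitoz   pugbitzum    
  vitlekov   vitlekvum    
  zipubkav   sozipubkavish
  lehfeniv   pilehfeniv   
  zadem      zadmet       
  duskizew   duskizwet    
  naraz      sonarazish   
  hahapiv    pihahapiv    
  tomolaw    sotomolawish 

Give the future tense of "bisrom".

bisrmum

gemarev and lehfeniv both end in -v yet inflect differently (gemarvet, pilehfeniv), so the final letter is not what conditions the rule; the last vowel is.
"bisrom" has last vowel 'o'. The stems whose last vowel is 'o' (vitlekov → vitlekvum, sedlegov → sedlegvum, pugbitoz → pugbitzum) delete the last vowel and add -um.
So bisrom → bisrmum.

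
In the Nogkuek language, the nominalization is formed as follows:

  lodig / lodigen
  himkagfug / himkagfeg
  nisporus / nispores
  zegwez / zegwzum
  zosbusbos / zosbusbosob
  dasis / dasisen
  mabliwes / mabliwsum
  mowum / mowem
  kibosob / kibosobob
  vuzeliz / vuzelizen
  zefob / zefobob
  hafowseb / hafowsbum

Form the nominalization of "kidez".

hafowseb and zefob both end in -b yet inflect differently (hafowsbum, zefobob), so the final letter is not what conditions the rule; the last vowel is.
"kidez" has last vowel 'e'. The stems whose last vowel is 'e' (zegwez → zegwzum, mabliwes → mabliwsum, hafowseb → hafowsbum) delete the last vowel and add -um.
So kidez → kidzum.

kidzum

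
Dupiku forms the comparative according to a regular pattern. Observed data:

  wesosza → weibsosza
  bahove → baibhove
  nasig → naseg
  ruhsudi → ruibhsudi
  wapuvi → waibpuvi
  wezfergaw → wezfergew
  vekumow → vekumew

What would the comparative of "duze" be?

wezfergaw and wesosza both have last vowel 'a' yet inflect differently (wezfergew, weibsosza), so the last vowel is not what conditions the rule; whether the stem ends in a vowel or a consonant is.
"duze" ends in a vowel. The stems ending in a vowel (bahove → baibhove, wesosza → weibsosza, wapuvi → waibpuvi) insert -ib- after the first vowel.
The other pattern: stems ending in a consonant change the last vowel to 'e'.
So duze → duibze.

duibze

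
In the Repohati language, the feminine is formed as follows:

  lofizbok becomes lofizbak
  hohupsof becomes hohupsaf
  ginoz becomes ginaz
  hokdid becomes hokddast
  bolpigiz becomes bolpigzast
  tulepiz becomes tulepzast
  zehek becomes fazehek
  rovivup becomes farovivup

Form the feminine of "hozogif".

ginoz and bolpigiz both end in -z yet inflect differently (ginaz, bolpigzast), so the final letter is not what conditions the rule; the last vowel is.
"hozogif" has last vowel 'i'. The stems whose last vowel is 'i' (hokdid → hokddast, bolpigiz → bolpigzast, tulepiz → tulepzast) delete the last vowel and add -ast.
The other patterns: stems whose last vowel is 'o' change the last vowel to 'a'; stems whose last vowel is 'e' or 'u' add the prefix fa-.
So hozogif → hozogfast.

hozogfast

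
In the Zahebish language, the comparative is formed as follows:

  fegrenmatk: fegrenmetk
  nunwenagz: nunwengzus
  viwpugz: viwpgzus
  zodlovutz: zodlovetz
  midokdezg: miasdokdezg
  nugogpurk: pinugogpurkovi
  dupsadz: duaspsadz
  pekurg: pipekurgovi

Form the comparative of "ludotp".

fegrenmatk and nugogpurk both end in -k yet inflect differently (fegrenmetk, pinugogpurkovi), so the final letter is not what conditions the rule; the second-to-last letter is.
"ludotp" has second-to-last letter 't'. The stems whose second-to-last letter is 't' (fegrenmatk → fegrenmetk, zodlovutz → zodlovetz) change the last vowel to 'e'.
The other patterns: stems whose second-to-last letter is 'r' add pi- … -ovi around the stem; stems whose second-to-last letter is 'g' delete the last vowel and add -us; stems whose second-to-last letter is 'd' or 'z' insert -as- after the first vowel.
So ludotp → ludetp.

ludetp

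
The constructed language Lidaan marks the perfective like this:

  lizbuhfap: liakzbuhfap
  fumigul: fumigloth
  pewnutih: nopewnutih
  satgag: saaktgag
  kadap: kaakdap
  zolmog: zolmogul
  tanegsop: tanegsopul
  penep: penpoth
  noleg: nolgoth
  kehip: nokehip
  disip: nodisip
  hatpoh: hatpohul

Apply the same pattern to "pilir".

hatpoh and pewnutih both end in -h yet inflect differently (hatpohul, nopewnutih), so the final letter is not what conditions the rule; the last vowel is.
"pilir" has last vowel 'i'. The stems whose last vowel is 'i' (pewnutih → nopewnutih, disip → nodisip, kehip → nokehip) add the prefix no-.
So pilir → nopilir.

nopilir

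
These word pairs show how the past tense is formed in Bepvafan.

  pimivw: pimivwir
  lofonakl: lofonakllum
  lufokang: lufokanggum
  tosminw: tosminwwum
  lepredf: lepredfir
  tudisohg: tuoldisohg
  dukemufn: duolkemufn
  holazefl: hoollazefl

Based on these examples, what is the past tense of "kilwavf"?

kilwavfir

"kilwavf" has second-to-last letter 'v'. The one such stem in the data (pimivw → pimivwir) adds -ir, so the same rule applies.
The other patterns: stems whose second-to-last letter is 'k' or 'n' double the final consonant and add -um; stems whose second-to-last letter is 'f' or 'h' insert -ol- after the first vowel.
So kilwavf → kilwavfir.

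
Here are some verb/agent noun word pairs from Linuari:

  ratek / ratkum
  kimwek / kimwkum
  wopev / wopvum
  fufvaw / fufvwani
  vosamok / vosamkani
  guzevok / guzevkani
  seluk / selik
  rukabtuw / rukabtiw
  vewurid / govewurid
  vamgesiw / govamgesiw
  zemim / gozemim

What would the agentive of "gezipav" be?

ratek and vosamok both end in -k yet inflect differently (ratkum, vosamkani), so the final letter is not what conditions the rule; the last vowel is.
"gezipav" has last vowel 'a'. The one such stem in the data (fufvaw → fufvwani) deletes the last vowel and adds -ani (as do vosamok, guzevok), so the same rule applies.
So gezipav → gezipvani.

gezipvani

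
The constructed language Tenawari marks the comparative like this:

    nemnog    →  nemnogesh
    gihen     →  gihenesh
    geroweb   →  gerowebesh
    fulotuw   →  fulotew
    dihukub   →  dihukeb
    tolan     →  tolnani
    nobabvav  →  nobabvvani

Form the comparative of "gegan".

tolan and gihen both end in -n yet inflect differently (tolnani, gihenesh), so the final letter is not what conditions the rule; the last vowel is.
"gegan" has last vowel 'a'. The stems whose last vowel is 'a' (nobabvav → nobabvvani, tolan → tolnani) delete the last vowel and add -ani.
So gegan → gegnani.

gegnani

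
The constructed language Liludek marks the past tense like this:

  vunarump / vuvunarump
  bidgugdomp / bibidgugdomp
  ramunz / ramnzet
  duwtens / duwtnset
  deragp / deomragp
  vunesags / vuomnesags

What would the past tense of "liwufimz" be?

vunarump and deragp both end in -p yet inflect differently (vuvunarump, deomragp), so the final letter is not what conditions the rule; the second-to-last letter is.
"liwufimz" has second-to-last letter 'm'. The stems whose second-to-last letter is 'm' (vunarump → vuvunarump, bidgugdomp → bibidgugdomp) repeat the first consonant+vowel as a prefix.
So liwufimz → liliwufimz.

liliwufimz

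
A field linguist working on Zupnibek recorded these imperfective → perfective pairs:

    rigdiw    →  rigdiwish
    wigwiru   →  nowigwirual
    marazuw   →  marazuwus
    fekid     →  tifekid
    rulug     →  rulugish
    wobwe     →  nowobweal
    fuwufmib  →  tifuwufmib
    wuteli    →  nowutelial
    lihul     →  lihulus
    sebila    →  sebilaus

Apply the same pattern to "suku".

"suku" begins with s-. The one such stem in the data (sebila → sebilaus) adds -us, so the same rule applies.
The other patterns: stems beginning with r- add -ish; stems beginning with w- add no- … -al around the stem; stems beginning with f- add the prefix ti-.
So suku → sukuus.

sukuus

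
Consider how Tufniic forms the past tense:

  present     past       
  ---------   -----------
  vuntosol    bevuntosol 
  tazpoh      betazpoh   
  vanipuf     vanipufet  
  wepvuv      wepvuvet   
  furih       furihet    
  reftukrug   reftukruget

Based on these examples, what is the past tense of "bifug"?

tazpoh and furih both end in -h yet inflect differently (betazpoh, furihet), so the final letter is not what conditions the rule; the last vowel is.
"bifug" has last vowel 'u'. The stems whose last vowel is 'u' (vanipuf → vanipufet, wepvuv → wepvuvet, reftukrug → reftukruget) add -et.
So bifug → bifuget.

bifuget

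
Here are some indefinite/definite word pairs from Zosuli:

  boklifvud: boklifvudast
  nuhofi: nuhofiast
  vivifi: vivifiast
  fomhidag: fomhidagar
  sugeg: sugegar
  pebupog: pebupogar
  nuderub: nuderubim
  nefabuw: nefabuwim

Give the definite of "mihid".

mihidast

boklifvud and nuderub both have last vowel 'u' yet inflect differently (boklifvudast, nuderubim), so the last vowel is not what conditions the rule; the final letter is.
"mihid" ends in -d. The one such stem in the data (boklifvud → boklifvudast) adds -ast, so the same rule applies.
So mihid → mihidast.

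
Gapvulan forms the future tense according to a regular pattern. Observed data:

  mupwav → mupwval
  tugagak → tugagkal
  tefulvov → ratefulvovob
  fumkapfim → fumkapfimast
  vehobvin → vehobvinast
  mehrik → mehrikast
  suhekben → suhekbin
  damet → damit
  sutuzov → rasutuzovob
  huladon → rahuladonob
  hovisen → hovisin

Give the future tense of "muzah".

huladon and vehobvin both end in -n yet inflect differently (rahuladonob, vehobvinast), so the final letter is not what conditions the rule; the last vowel is.
"muzah" has last vowel 'a'. The stems whose last vowel is 'a' (mupwav → mupwval, tugagak → tugagkal) delete the last vowel and add -al.
The other patterns: stems whose last vowel is 'o' add ra- … -ob around the stem; stems whose last vowel is 'i' add -ast; stems whose last vowel is 'e' change the last vowel to 'i'.
So muzah → muzhal.

muzhal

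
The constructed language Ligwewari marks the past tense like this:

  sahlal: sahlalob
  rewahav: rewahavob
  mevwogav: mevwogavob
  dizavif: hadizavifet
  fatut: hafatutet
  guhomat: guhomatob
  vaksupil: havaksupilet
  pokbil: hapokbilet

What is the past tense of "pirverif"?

hapirverifet

sahlal and pokbil both end in -l yet inflect differently (sahlalob, hapokbilet), so the final letter is not what conditions the rule; the last vowel is.
"pirverif" has last vowel 'i'. The stems whose last vowel is 'i' (dizavif → hadizavifet, pokbil → hapokbilet, vaksupil → havaksupilet) add ha- … -et around the stem.
So pirverif → hapirverifet.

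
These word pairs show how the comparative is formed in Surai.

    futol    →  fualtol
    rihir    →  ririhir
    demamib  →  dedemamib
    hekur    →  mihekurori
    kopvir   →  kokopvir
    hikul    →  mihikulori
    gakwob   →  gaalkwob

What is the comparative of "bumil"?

gakwob and demamib both end in -b yet inflect differently (gaalkwob, dedemamib), so the final letter is not what conditions the rule; the last vowel is.
"bumil" has last vowel 'i'. The stems whose last vowel is 'i' (demamib → dedemamib, rihir → ririhir, kopvir → kokopvir) repeat the first consonant+vowel as a prefix.
The other patterns: stems whose last vowel is 'o' insert -al- after the first vowel; stems whose last vowel is 'u' add mi- … -ori around the stem.
So bumil → bubumil.

bubumil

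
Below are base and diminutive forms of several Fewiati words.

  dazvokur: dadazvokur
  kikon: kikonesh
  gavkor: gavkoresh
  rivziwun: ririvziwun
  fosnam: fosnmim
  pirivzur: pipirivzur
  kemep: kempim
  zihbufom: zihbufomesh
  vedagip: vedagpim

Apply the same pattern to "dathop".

dathopesh

dazvokur and gavkor both end in -r yet inflect differently (dadazvokur, gavkoresh), so the final letter is not what conditions the rule; the last vowel is.
"dathop" has last vowel 'o'. The stems whose last vowel is 'o' (gavkor → gavkoresh, kikon → kikonesh, zihbufom → zihbufomesh) add -esh.
So dathop → dathopesh.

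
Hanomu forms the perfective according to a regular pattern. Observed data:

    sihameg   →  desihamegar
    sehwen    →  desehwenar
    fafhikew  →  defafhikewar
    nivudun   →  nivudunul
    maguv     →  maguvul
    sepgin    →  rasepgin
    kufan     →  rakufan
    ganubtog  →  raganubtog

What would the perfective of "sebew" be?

desebewar

"sebew" has last vowel 'e'. The stems whose last vowel is 'e' (sihameg → desihamegar, sehwen → desehwenar, fafhikew → defafhikewar) add de- … -ar around the stem.
So sebew → desebewar.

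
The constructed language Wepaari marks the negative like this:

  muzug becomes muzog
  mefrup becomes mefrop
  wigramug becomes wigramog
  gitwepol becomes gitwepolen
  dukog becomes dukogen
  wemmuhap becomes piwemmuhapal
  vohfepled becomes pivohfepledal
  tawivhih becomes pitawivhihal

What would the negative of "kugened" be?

"kugened" has last vowel 'e'. The one such stem in the data (vohfepled → pivohfepledal) adds pi- … -al around the stem, so the same rule applies.
The other patterns: stems whose last vowel is 'u' change the last vowel to 'o'; stems whose last vowel is 'o' add -en.
So kugened → pikugenedal.

pikugenedal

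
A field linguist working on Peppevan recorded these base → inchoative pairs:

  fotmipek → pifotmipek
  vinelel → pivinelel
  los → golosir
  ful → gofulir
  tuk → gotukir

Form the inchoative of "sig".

gosigir

"sig" has 1 vowel. The stems with 1 vowel (los → golosir, tuk → gotukir, ful → gofulir) add go- … -ir around the stem.
So sig → gosigir.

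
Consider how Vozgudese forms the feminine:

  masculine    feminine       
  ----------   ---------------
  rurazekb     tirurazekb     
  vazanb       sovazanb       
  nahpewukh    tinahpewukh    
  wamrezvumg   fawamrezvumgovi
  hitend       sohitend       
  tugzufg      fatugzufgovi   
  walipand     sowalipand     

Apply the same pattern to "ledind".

vazanb and rurazekb both end in -b yet inflect differently (sovazanb, tirurazekb), so the final letter is not what conditions the rule; the second-to-last letter is.
"ledind" has second-to-last letter 'n'. The stems whose second-to-last letter is 'n' (walipand → sowalipand, vazanb → sovazanb, hitend → sohitend) add the prefix so-.
The other patterns: stems whose second-to-last letter is 'f' or 'm' add fa- … -ovi around the stem; stems whose second-to-last letter is 'k' add the prefix ti-.
So ledind → soledind.

soledind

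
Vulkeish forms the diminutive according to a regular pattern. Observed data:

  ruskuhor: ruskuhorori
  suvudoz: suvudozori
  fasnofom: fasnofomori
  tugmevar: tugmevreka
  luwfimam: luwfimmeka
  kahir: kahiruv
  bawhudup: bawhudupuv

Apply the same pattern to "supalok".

supalokori

ruskuhor and tugmevar both end in -r yet inflect differently (ruskuhorori, tugmevreka), so the final letter is not what conditions the rule; the last vowel is.
"supalok" has last vowel 'o'. The stems whose last vowel is 'o' (ruskuhor → ruskuhorori, suvudoz → suvudozori, fasnofom → fasnofomori) add -ori.
The other patterns: stems whose last vowel is 'a' delete the last vowel and add -eka; stems whose last vowel is 'i' or 'u' add -uv.
So supalok → supalokori.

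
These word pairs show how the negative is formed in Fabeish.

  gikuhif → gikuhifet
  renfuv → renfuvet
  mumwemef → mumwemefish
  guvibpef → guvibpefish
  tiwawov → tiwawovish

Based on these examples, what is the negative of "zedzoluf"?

gikuhif and mumwemef both end in -f yet inflect differently (gikuhifet, mumwemefish), so the final letter is not what conditions the rule; the last vowel is.
"zedzoluf" has last vowel 'u'. The one such stem in the data (renfuv → renfuvet) adds -et, so the same rule applies.
So zedzoluf → zedzolufet.

zedzolufet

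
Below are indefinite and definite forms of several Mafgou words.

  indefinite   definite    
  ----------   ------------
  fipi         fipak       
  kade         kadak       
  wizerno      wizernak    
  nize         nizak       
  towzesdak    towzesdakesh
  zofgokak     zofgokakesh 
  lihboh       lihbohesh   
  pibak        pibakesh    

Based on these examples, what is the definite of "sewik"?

wizerno and lihboh both have last vowel 'o' yet inflect differently (wizernak, lihbohesh), so the last vowel is not what conditions the rule; whether the stem ends in a vowel or a consonant is.
"sewik" ends in a consonant. The stems ending in a consonant (towzesdak → towzesdakesh, zofgokak → zofgokakesh, lihboh → lihbohesh) add -esh.
The other pattern: stems ending in a vowel drop the final letter and add -ak.
So sewik → sewikesh.

sewikesh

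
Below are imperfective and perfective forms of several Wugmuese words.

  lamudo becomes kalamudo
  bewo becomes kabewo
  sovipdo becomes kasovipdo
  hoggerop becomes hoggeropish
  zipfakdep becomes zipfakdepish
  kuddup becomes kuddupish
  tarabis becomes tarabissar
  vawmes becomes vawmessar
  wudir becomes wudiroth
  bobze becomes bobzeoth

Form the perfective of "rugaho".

karugaho

lamudo and hoggerop both have last vowel 'o' yet inflect differently (kalamudo, hoggeropish), so the last vowel is not what conditions the rule; the final letter is.
"rugaho" ends in -o. The stems ending in -o (lamudo → kalamudo, bewo → kabewo, sovipdo → kasovipdo) add the prefix ka-.
The other patterns: stems ending in -p add -ish; stems ending in -s double the final consonant and add -ar; stems ending in -e or -r add -oth.
So rugaho → karugaho.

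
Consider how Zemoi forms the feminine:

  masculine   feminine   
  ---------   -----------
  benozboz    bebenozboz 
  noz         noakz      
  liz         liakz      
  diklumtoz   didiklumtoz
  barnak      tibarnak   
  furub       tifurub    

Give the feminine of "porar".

tiporar

noz and diklumtoz both end in -z yet inflect differently (noakz, didiklumtoz), so the final letter is not what conditions the rule; the number of vowels is.
"porar" has 2 vowels. The stems with 2 vowels (furub → tifurub, barnak → tibarnak) add the prefix ti-.
So porar → tiporar.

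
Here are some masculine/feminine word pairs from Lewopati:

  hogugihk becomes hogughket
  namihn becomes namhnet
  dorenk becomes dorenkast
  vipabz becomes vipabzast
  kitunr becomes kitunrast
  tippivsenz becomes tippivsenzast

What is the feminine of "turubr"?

turubrast

hogugihk and dorenk both end in -k yet inflect differently (hogughket, dorenkast), so the final letter is not what conditions the rule; the second-to-last letter is.
"turubr" has second-to-last letter 'b'. The one such stem in the data (vipabz → vipabzast) adds -ast, so the same rule applies.
So turubr → turubrast.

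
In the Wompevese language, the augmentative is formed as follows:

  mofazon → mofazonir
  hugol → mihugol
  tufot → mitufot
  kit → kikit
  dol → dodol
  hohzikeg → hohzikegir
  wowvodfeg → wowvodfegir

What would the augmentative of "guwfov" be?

dol and hugol both end in -l yet inflect differently (dodol, mihugol), so the final letter is not what conditions the rule; the number of vowels is.
"guwfov" has 2 vowels. The stems with 2 vowels (hugol → mihugol, tufot → mitufot) add the prefix mi-.
The other patterns: stems with 1 vowel repeat the first consonant+vowel as a prefix; stems with 3 vowels add -ir.
So guwfov → miguwfov.

miguwfov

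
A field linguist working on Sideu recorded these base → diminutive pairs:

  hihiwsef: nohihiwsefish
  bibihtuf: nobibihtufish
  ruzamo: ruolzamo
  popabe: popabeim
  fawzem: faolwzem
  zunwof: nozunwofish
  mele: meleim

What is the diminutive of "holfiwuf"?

mele and hihiwsef both have last vowel 'e' yet inflect differently (meleim, nohihiwsefish), so the last vowel is not what conditions the rule; the final letter is.
"holfiwuf" ends in -f. The stems ending in -f (hihiwsef → nohihiwsefish, zunwof → nozunwofish, bibihtuf → nobibihtufish) add no- … -ish around the stem.
So holfiwuf → noholfiwufish.

noholfiwufish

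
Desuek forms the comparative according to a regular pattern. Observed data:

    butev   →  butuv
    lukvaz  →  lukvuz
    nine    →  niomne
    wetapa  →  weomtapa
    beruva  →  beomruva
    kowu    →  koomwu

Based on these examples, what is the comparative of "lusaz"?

lusuz

butev and nine both have last vowel 'e' yet inflect differently (butuv, niomne), so the last vowel is not what conditions the rule; whether the stem ends in a vowel or a consonant is.
"lusaz" ends in a consonant. The stems ending in a consonant (butev → butuv, lukvaz → lukvuz) change the last vowel to 'u'.
The other pattern: stems ending in a vowel insert -om- after the first vowel.
So lusaz → lusuz.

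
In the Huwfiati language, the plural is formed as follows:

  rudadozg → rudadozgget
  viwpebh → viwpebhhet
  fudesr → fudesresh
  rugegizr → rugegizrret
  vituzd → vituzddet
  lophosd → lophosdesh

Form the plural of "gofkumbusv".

fudesr and rugegizr both end in -r yet inflect differently (fudesresh, rugegizrret), so the final letter is not what conditions the rule; the second-to-last letter is.
"gofkumbusv" has second-to-last letter 's'. The stems whose second-to-last letter is 's' (fudesr → fudesresh, lophosd → lophosdesh) add -esh.
The other pattern: stems whose second-to-last letter is 'b' or 'z' double the final consonant and add -et.
So gofkumbusv → gofkumbusvesh.

gofkumbusvesh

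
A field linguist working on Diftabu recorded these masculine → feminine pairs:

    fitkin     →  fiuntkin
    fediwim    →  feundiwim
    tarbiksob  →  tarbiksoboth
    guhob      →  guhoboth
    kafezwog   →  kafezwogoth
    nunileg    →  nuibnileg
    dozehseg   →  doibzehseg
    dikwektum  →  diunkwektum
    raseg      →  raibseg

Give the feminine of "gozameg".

goibzameg

dozehseg and kafezwog both end in -g yet inflect differently (doibzehseg, kafezwogoth), so the final letter is not what conditions the rule; the last vowel is.
"gozameg" has last vowel 'e'. The stems whose last vowel is 'e' (dozehseg → doibzehseg, raseg → raibseg, nunileg → nuibnileg) insert -ib- after the first vowel.
The other patterns: stems whose last vowel is 'o' add -oth; stems whose last vowel is 'i' or 'u' insert -un- after the first vowel.
So gozameg → goibzameg.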